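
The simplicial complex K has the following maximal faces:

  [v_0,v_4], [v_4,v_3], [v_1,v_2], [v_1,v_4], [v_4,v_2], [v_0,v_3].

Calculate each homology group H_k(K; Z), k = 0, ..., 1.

K has 5 vertices, 6 edges.
rank ∂_0 = 0, rank ∂_1 = 4 ⇒ b_0 = 5 − 0 − 4 = 1; all invariant factors of ∂_1 are 1 so no torsion. So H_0 ≅ Z.
rank ∂_1 = 4, rank ∂_2 = 0 ⇒ b_1 = 6 − 4 − 0 = 2. So H_1 ≅ Z^2.

H_0 = Z,  H_1 = Z^2.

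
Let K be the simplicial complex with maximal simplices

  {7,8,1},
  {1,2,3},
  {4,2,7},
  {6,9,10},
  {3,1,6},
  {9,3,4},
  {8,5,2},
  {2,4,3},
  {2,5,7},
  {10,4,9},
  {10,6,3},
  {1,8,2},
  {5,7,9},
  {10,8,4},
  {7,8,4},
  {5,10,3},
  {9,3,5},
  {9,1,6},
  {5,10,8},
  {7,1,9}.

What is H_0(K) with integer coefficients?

Take the total order 1 < 2 < 3 < 4 < 5 < 6 < 7 < 8 < 9 < 10 on the vertex set. Then K (dimension 2) consists of the simplices:

  0-simplices (10): [1], [2], [3], [4], [5], [6], [7], [8], [9], [10]
  1-simplices (30): (30 of them)
  2-simplices (20): (20 of them)

Hence C_0 ≅ Z^10, C_1 ≅ Z^30, C_2 ≅ Z^20.

The boundary map ∂_1: C_1 → C_0 sends each edge [p,q] (with p < q) to q − p. For instance
  ∂[2,3] = [3] − [2].
This gives a 10×30 integer matrix of rank 9; reducing to Smith normal form yields diagonal entries (1,1,1,1,1,1,1,1,1).

The boundary map ∂_2: C_2 → C_1 sends each 2-simplex [p,q,r] to [q,r] − [p,r] + [p,q]. For instance
  ∂[2,5,8] = [5,8] − [2,8] + [2,5],
  ∂[1,6,9] = [6,9] − [1,9] + [1,6].
The 30×20 boundary matrix has rank 20 and Smith normal form diag(1,1,1,1,1,1,1,1,1,1,1,1,1,1,1,1,1,1,1,2).

From H_k ≅ ker(∂_k) / im(∂_{k+1}) we obtain:

  H_0: rank C_0 − rank ∂_1 = 10 − 9 = 1, and the invariant factors of ∂_1 are all 1, so H_0 = Z.

H_0 = Z.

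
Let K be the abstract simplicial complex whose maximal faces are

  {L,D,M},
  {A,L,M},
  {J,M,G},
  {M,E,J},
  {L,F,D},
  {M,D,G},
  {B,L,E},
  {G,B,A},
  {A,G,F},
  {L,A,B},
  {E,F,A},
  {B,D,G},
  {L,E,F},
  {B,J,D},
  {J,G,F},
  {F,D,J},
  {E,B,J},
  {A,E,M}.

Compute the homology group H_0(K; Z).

H_0 = Z.

K has 9 vertices, 27 edges, 18 triangles.
rank ∂_0 = 0, rank ∂_1 = 8 ⇒ b_0 = 9 − 0 − 8 = 1; all invariant factors of ∂_1 are 1 so no torsion. So H_0 = Z.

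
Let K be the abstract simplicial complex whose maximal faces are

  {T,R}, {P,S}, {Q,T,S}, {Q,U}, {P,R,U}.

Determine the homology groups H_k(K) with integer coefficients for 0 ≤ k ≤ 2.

K has 6 vertices, 9 edges, 2 triangles.
rank ∂_0 = 0, rank ∂_1 = 5 ⇒ b_0 = 6 − 0 − 5 = 1; all invariant factors of ∂_1 are 1 so no torsion. So H_0 ≅ Z.
rank ∂_1 = 5, rank ∂_2 = 2 ⇒ b_1 = 9 − 5 − 2 = 2; all invariant factors of ∂_2 are 1 so no torsion. So H_1 ≅ Z^2.
rank ∂_2 = 2, rank ∂_3 = 0 ⇒ b_2 = 2 − 2 − 0 = 0. So H_2 ≅ 0.

H_0 ≅ Z,  H_1 ≅ Z^2,  H_2 = 0.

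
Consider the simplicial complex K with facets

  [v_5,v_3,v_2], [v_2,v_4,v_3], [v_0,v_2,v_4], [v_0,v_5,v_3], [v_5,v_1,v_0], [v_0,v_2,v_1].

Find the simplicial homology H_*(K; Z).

H_0 ≅ Z,  H_1 ≅ Z,  H_2 = 0.

Fix the vertex order v_0 < v_1 < v_2 < v_3 < v_4 < v_5 and write every simplex with vertices in increasing order. Then dim K = 2 and the simplices of K are:

  0-simplices (6): [v_0], [v_1], [v_2], [v_3], [v_4], [v_5]
  1-simplices (12): [v_0,v_1], [v_0,v_2], [v_0,v_3], [v_0,v_4], [v_0,v_5], [v_1,v_2], [v_1,v_5], [v_2,v_3], [v_2,v_4], [v_2,v_5], [v_3,v_4], [v_3,v_5]
  2-simplices (6): [v_0,v_1,v_2], [v_0,v_1,v_5], [v_0,v_2,v_4], [v_0,v_3,v_5], [v_2,v_3,v_4], [v_2,v_3,v_5]

Hence C_0 ≅ Z^6, C_1 ≅ Z^12, C_2 ≅ Z^6.

The boundary map ∂_1: C_1 → C_0 is given by ∂[p,q] = [q] − [p].
As a 6×12 matrix over Z this has rank 5, with invariant factors (1,1,1,1,1).

The boundary map ∂_2: C_2 → C_1 maps a triangle to the signed sum of its edges. For instance
  ∂[v_0,v_1,v_5] = [v_1,v_5] − [v_0,v_5] + [v_0,v_1],
  ∂[v_0,v_3,v_5] = [v_3,v_5] − [v_0,v_5] + [v_0,v_3].
The 12×6 boundary matrix has rank 6 and Smith normal form diag(1,1,1,1,1,1).

Reading off H_k = ker ∂_k / im ∂_{k+1}:

  H_0: rank C_0 − rank ∂_1 = 6 − 5 = 1, and the invariant factors of ∂_1 are all 1, so H_0 = Z.
  H_1: rank ker ∂_1 − rank ∂_2 = (12 − 5) − 6 = 1, and the invariant factors of ∂_2 are all 1, so H_1 = Z.
  H_2: rank ker ∂_2 − rank ∂_3 = (6 − 6) − 0 = 0, and there is no ∂_3, so H_2 = 0.

As a check, the Euler characteristic is 6 − 12 + 6 = 0, which agrees with 1 − 1 + 0 = 0.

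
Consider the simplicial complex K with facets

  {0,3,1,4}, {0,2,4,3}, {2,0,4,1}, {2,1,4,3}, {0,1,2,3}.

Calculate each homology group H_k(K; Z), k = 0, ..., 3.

H_0 ≅ Z,  H_1 = 0,  H_2 = 0,  H_3 ≅ Z.

Order the vertices as 0 < 1 < 2 < 3 < 4. Listing each simplex with vertices in this order, K has dimension 3 with simplices:

  0-simplices (5): [0], [1], [2], [3], [4]
  1-simplices (10): [0,1], [0,2], [0,3], [0,4], [1,2], [1,3], [1,4], [2,3], [2,4], [3,4]
  2-simplices (10): [0,1,2], [0,1,3], [0,1,4], [0,2,3], [0,2,4], [0,3,4], [1,2,3], [1,2,4], [1,3,4], [2,3,4]
  3-simplices (5): [0,1,2,3], [0,1,2,4], [0,1,3,4], [0,2,3,4], [1,2,3,4]

so the chain groups are C_0 ≅ Z^5, C_1 ≅ Z^10, C_2 ≅ Z^10, C_3 ≅ Z^5.

The boundary map ∂_1: C_1 → C_0 is given by ∂[p,q] = [q] − [p]. For instance
  ∂[0,3] = [3] − [0].
The 5×10 boundary matrix has rank 4 and Smith normal form diag(1,1,1,1).

∂_2: C_2 → C_1 acts by ∂[p,q,r] = [q,r] − [p,r] + [p,q]. For instance
  ∂[1,3,4] = [3,4] − [1,4] + [1,3],
  ∂[0,1,4] = [1,4] − [0,4] + [0,1].
As a 10×10 matrix over Z this has rank 6, with invariant factors (1,1,1,1,1,1).

Boundary ∂_3: C_3 → C_2 sends each 3-simplex σ to the alternating sum Σ_i (−1)^i (σ with its i-th vertex removed). For instance
  ∂[0,1,2,3] = [1,2,3] − [0,2,3] + [0,1,3] − [0,1,2],
  ∂[1,2,3,4] = [2,3,4] − [1,3,4] + [1,2,4] − [1,2,3].
As a 10×5 matrix over Z this has rank 4, with invariant factors (1,1,1,1).

Reading off H_k = ker ∂_k / im ∂_{k+1}:

  H_0: rank C_0 − rank ∂_1 = 5 − 4 = 1, and the invariant factors of ∂_1 are all 1, so H_0 = Z.
  H_1: rank ker ∂_1 − rank ∂_2 = (10 − 4) − 6 = 0, and the invariant factors of ∂_2 are all 1, so H_1 = 0.
  H_2: rank ker ∂_2 − rank ∂_3 = (10 − 6) − 4 = 0, and the invariant factors of ∂_3 are all 1, so H_2 = 0.
  H_3: rank ker ∂_3 − rank ∂_4 = (5 − 4) − 0 = 1, and there is no ∂_4, so H_3 = Z.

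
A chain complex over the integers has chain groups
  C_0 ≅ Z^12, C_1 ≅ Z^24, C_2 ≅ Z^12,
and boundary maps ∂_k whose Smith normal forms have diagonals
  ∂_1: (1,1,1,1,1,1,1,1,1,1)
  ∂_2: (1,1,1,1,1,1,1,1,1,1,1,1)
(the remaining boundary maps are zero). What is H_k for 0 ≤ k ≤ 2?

H_0: b_0 = 12 − 0 − 10 = 2; torsion from ∂_1 factors > 1: none. So H_0 = Z^2.
H_1: b_1 = 24 − 10 − 12 = 2; torsion from ∂_2 factors > 1: none. So H_1 = Z^2.
H_2: b_2 = 12 − 12 − 0 = 0; torsion from ∂_3 factors > 1: none. So H_2 = 0.

H_0 = Z^2,  H_1 = Z^2,  H_2 = 0.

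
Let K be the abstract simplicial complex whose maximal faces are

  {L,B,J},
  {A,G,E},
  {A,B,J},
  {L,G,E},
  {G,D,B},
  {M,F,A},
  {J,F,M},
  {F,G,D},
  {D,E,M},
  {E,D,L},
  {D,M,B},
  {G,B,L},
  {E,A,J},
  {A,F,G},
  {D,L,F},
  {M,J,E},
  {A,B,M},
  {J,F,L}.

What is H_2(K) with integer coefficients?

H_2 = 0.

Fix the vertex order A < B < D < E < F < G < J < L < M and write every simplex with vertices in increasing order. Then dim K = 2 and the simplices of K are:

  0-simplices (9): A, B, D, E, F, G, J, L, M
  1-simplices (27): AB, AE, AF, AG, AJ, AM, BD, BG, BJ, BL, BM, DE, DF, DG, DL, DM, EG, EJ, EL, EM, FG, FJ, FL, FM, GL, JL, JM
  2-simplices (18): ABJ, ABM, AEG, AEJ, AFG, AFM, BDG, BDM, BGL, BJL, DEL, DEM, DFG, DFL, EGL, EJM, FJL, FJM

Hence C_0 ≅ Z^9, C_1 ≅ Z^27, C_2 ≅ Z^18.

∂_1: C_1 → C_0 is given by ∂[p,q] = [q] − [p]. For instance
  ∂EM = M − E.
The resulting 9×27 matrix has rank 8, and its Smith normal form has invariant factors (1,1,1,1,1,1,1,1).

∂_2: C_2 → C_1 acts by ∂[p,q,r] = [q,r] − [p,r] + [p,q]. For instance
  ∂AEG = EG − AG + AE,
  ∂DEL = EL − DL + DE.
This gives a 27×18 integer matrix of rank 18; reducing to Smith normal form yields diagonal entries (1,1,1,1,1,1,1,1,1,1,1,1,1,1,1,1,1,2).

From H_k ≅ ker(∂_k) / im(∂_{k+1}) we obtain:

  H_2: rank ker ∂_2 − rank ∂_3 = (18 − 18) − 0 = 0, and there is no ∂_3, so H_2 ≅ 0.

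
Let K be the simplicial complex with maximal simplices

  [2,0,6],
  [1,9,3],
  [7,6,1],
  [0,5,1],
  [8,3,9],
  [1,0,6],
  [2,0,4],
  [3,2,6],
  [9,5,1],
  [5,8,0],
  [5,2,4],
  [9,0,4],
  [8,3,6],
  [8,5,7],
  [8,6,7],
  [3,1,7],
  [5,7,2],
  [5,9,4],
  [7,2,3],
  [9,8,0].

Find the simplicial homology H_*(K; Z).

H_0 ≅ Z,  H_1 ≅ Z × Z/2,  H_2 = 0.

Fix the vertex order 0 < 1 < 2 < 3 < 4 < 5 < 6 < 7 < 8 < 9 and write every simplex with vertices in increasing order. Then dim K = 2 and the simplices of K are:

  0-simplices (10): [0], [1], [2], [3], [4], [5], [6], [7], [8], [9]
  1-simplices (30): (30 of them)
  2-simplices (20): (20 of them)

Hence C_0 ≅ Z^10, C_1 ≅ Z^30, C_2 ≅ Z^20.

The boundary map ∂_1: C_1 → C_0 maps an edge to its endpoints' difference, ∂[p,q] = q − p.
The 10×30 boundary matrix has rank 9 and Smith normal form diag(1,1,1,1,1,1,1,1,1).

∂_2: C_2 → C_1 sends each 2-simplex [p,q,r] to [q,r] − [p,r] + [p,q]. For instance
  ∂[0,4,9] = [4,9] − [0,9] + [0,4],
  ∂[2,5,7] = [5,7] − [2,7] + [2,5].
The 30×20 boundary matrix has rank 20 and Smith normal form diag(1,1,1,1,1,1,1,1,1,1,1,1,1,1,1,1,1,1,1,2).

Reading off H_k = ker ∂_k / im ∂_{k+1}:

  H_0: rank C_0 − rank ∂_1 = 10 − 9 = 1, and the invariant factors of ∂_1 are all 1, so H_0 = Z.
  H_1: rank ker ∂_1 − rank ∂_2 = (30 − 9) − 20 = 1, and ∂_2 has invariant factor 2 > 1, so H_1 = Z × Z/2.
  H_2: rank ker ∂_2 − rank ∂_3 = (20 − 20) − 0 = 0, and there is no ∂_3, so H_2 = 0.

As a check, the Euler characteristic is 10 − 30 + 20 = 0, which agrees with 1 − 1 + 0 = 0.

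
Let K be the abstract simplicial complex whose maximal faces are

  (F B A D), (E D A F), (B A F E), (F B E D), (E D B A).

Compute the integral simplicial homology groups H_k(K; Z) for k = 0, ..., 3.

H_0 = Z,  H_1 = 0,  H_2 = 0,  H_3 = Z.

Order the vertices as A < B < D < E < F. Listing each simplex with vertices in this order, K has dimension 3 with simplices:

  0-simplices (5): A, B, D, E, F
  1-simplices (10): AB, AD, AE, AF, BD, BE, BF, DE, DF, EF
  2-simplices (10): ABD, ABE, ABF, ADE, ADF, AEF, BDE, BDF, BEF, DEF
  3-simplices (5): ABDE, ABDF, ABEF, ADEF, BDEF

giving chain groups C_0 ≅ Z^5, C_1 ≅ Z^10, C_2 ≅ Z^10, C_3 ≅ Z^5.

∂_1: C_1 → C_0 maps an edge to its endpoints' difference, ∂[p,q] = q − p.
The resulting 5×10 matrix has rank 4, and its Smith normal form has invariant factors (1,1,1,1).

Boundary ∂_2: C_2 → C_1 acts by ∂[p,q,r] = [q,r] − [p,r] + [p,q]. For instance
  ∂ADF = DF − AF + AD,
  ∂AEF = EF − AF + AE.
As a 10×10 matrix over Z this has rank 6, with invariant factors (1,1,1,1,1,1).

Boundary ∂_3: C_3 → C_2 sends each 3-simplex σ to the alternating sum Σ_i (−1)^i (σ with its i-th vertex removed). For instance
  ∂ABDF = BDF − ADF + ABF − ABD,
  ∂ABDE = BDE − ADE + ABE − ABD.
This gives a 10×5 integer matrix of rank 4; reducing to Smith normal form yields diagonal entries (1,1,1,1).

Computing H_k = (kernel of ∂_k) / (image of ∂_{k+1}):

  H_0: rank C_0 − rank ∂_1 = 5 − 4 = 1, and the invariant factors of ∂_1 are all 1, so H_0 ≅ Z.
  H_1: rank ker ∂_1 − rank ∂_2 = (10 − 4) − 6 = 0, and the invariant factors of ∂_2 are all 1, so H_1 ≅ 0.
  H_2: rank ker ∂_2 − rank ∂_3 = (10 − 6) − 4 = 0, and the invariant factors of ∂_3 are all 1, so H_2 ≅ 0.
  H_3: rank ker ∂_3 − rank ∂_4 = (5 − 4) − 0 = 1, and there is no ∂_4, so H_3 ≅ Z.

As a check, the Euler characteristic is 5 − 10 + 10 − 5 = 0, which agrees with 1 − 0 + 0 − 1 = 0.
(K is a triangulation of the 3-sphere S^3.)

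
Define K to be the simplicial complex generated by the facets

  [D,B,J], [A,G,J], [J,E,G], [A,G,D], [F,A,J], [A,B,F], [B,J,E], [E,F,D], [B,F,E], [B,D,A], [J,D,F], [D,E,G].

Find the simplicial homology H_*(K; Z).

H_0 ≅ Z,  H_1 ≅ Z/2,  H_2 = 0.

Order the vertices as A < B < D < E < F < G < J. Listing each simplex with vertices in this order, K has dimension 2 with simplices:

  0-simplices (7): A, B, D, E, F, G, J
  1-simplices (18): AB, AD, AF, AG, AJ, BD, BE, BF, BJ, DE, DF, DG, DJ, EF, EG, EJ, FJ, GJ
  2-simplices (12): ABD, ABF, ADG, AFJ, AGJ, BDJ, BEF, BEJ, DEF, DEG, DFJ, EGJ

so the chain groups are C_0 ≅ Z^7, C_1 ≅ Z^18, C_2 ≅ Z^12.

Boundary ∂_1: C_1 → C_0 sends each edge [p,q] (with p < q) to q − p. For instance
  ∂BD = D − B.
The 7×18 boundary matrix has rank 6 and Smith normal form diag(1,1,1,1,1,1).

∂_2: C_2 → C_1 acts by ∂[p,q,r] = [q,r] − [p,r] + [p,q]. For instance
  ∂DFJ = FJ − DJ + DF,
  ∂AFJ = FJ − AJ + AF.
The 18×12 boundary matrix has rank 12 and Smith normal form diag(1,1,1,1,1,1,1,1,1,1,1,2).

Now H_k = ker ∂_k / im ∂_{k+1}, so:

  H_0: rank C_0 − rank ∂_1 = 7 − 6 = 1, and the invariant factors of ∂_1 are all 1, so H_0 = Z.
  H_1: rank ker ∂_1 − rank ∂_2 = (18 − 6) − 12 = 0, and ∂_2 has invariant factor 2 > 1, so H_1 = Z/2.
  H_2: rank ker ∂_2 − rank ∂_3 = (12 − 12) − 0 = 0, and there is no ∂_3, so H_2 = 0.

(K is a triangulation of the real projective plane RP^2.)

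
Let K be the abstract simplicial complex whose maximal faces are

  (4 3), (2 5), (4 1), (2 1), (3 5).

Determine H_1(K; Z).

Fix the vertex order 1 < 2 < 3 < 4 < 5 and write every simplex with vertices in increasing order. Then dim K = 1 and the simplices of K are:

  0-simplices (5): [1], [2], [3], [4], [5]
  1-simplices (5): [1,2], [1,4], [2,5], [3,4], [3,5]

Hence C_0 ≅ Z^5, C_1 ≅ Z^5.

The boundary map ∂_1: C_1 → C_0 is given by ∂[p,q] = [q] − [p].
The 5×5 boundary matrix has rank 4 and Smith normal form diag(1,1,1,1).

From H_k ≅ ker(∂_k) / im(∂_{k+1}) we obtain:

  H_1: rank ker ∂_1 − rank ∂_2 = (5 − 4) − 0 = 1, and there is no ∂_2, so H_1 = Z.

H_1 ≅ Z.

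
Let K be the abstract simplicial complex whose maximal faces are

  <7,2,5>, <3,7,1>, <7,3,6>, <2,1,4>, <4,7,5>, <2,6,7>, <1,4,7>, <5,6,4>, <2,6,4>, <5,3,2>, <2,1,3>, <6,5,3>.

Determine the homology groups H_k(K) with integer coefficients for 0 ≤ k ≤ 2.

We work with the vertex ordering 1 < 2 < 3 < 4 < 5 < 6 < 7. The simplices of K, each written with vertices in increasing order, are:

  0-simplices (7): [1], [2], [3], [4], [5], [6], [7]
  1-simplices (18): [1,2], [1,3], [1,4], [1,7], [2,3], [2,4], [2,5], [2,6], [2,7], [3,5], [3,6], [3,7], [4,5], [4,6], [4,7], [5,6], [5,7], [6,7]
  2-simplices (12): [1,2,3], [1,2,4], [1,3,7], [1,4,7], [2,3,5], [2,4,6], [2,5,7], [2,6,7], [3,5,6], [3,6,7], [4,5,6], [4,5,7]

giving chain groups C_0 ≅ Z^7, C_1 ≅ Z^18, C_2 ≅ Z^12.

The boundary map ∂_1: C_1 → C_0 is given by ∂[p,q] = [q] − [p]. For instance
  ∂[2,6] = [6] − [2].
The resulting 7×18 matrix has rank 6, and its Smith normal form has invariant factors (1,1,1,1,1,1).

The boundary map ∂_2: C_2 → C_1 sends each 2-simplex [p,q,r] to [q,r] − [p,r] + [p,q]. For instance
  ∂[3,5,6] = [5,6] − [3,6] + [3,5],
  ∂[3,6,7] = [6,7] − [3,7] + [3,6].
This gives a 18×12 integer matrix of rank 12; reducing to Smith normal form yields diagonal entries (1,1,1,1,1,1,1,1,1,1,1,2).

From H_k ≅ ker(∂_k) / im(∂_{k+1}) we obtain:

  H_0: rank C_0 − rank ∂_1 = 7 − 6 = 1, and the invariant factors of ∂_1 are all 1, so H_0 = Z.
  H_1: rank ker ∂_1 − rank ∂_2 = (18 − 6) − 12 = 0, and ∂_2 has invariant factor 2 > 1, so H_1 = Z/2.
  H_2: rank ker ∂_2 − rank ∂_3 = (12 − 12) − 0 = 0, and there is no ∂_3, so H_2 = 0.

H_0 = Z,  H_1 = Z/2,  H_2 = 0.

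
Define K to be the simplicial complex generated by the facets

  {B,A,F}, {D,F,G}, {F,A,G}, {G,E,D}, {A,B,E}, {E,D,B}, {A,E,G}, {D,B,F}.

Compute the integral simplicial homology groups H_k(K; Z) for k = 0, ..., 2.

H_0 = Z,  H_1 = 0,  H_2 = Z.

Fix the vertex order A < B < D < E < F < G and write every simplex with vertices in increasing order. Then dim K = 2 and the simplices of K are:

  0-simplices (6): A, B, D, E, F, G
  1-simplices (12): AB, AE, AF, AG, BD, BE, BF, DE, DF, DG, EG, FG
  2-simplices (8): ABE, ABF, AEG, AFG, BDE, BDF, DEG, DFG

Hence C_0 ≅ Z^6, C_1 ≅ Z^12, C_2 ≅ Z^8.

∂_1: C_1 → C_0 is given by ∂[p,q] = [q] − [p]. For instance
  ∂AB = B − A.
This gives a 6×12 integer matrix of rank 5; reducing to Smith normal form yields diagonal entries (1,1,1,1,1).

The boundary map ∂_2: C_2 → C_1 acts by ∂[p,q,r] = [q,r] − [p,r] + [p,q]. For instance
  ∂BDF = DF − BF + BD,
  ∂ABF = BF − AF + AB.
The resulting 12×8 matrix has rank 7, and its Smith normal form has invariant factors (1,1,1,1,1,1,1).

Reading off H_k = ker ∂_k / im ∂_{k+1}:

  H_0: rank C_0 − rank ∂_1 = 6 − 5 = 1, and the invariant factors of ∂_1 are all 1, so H_0 ≅ Z.
  H_1: rank ker ∂_1 − rank ∂_2 = (12 − 5) − 7 = 0, and the invariant factors of ∂_2 are all 1, so H_1 ≅ 0.
  H_2: rank ker ∂_2 − rank ∂_3 = (8 − 7) − 0 = 1, and there is no ∂_3, so H_2 ≅ Z.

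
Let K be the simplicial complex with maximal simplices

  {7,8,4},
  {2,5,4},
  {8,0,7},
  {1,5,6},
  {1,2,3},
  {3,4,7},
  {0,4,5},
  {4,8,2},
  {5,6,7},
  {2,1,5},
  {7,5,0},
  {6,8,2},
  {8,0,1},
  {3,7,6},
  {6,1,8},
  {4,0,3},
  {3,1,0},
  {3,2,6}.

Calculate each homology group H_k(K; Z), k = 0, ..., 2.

H_0 ≅ Z,  H_1 ≅ Z × Z/2,  H_2 = 0.

K has 9 vertices, 27 edges, 18 triangles.
rank ∂_0 = 0, rank ∂_1 = 8 ⇒ b_0 = 9 − 0 − 8 = 1; all invariant factors of ∂_1 are 1 so no torsion. So H_0 ≅ Z.
rank ∂_1 = 8, rank ∂_2 = 18 ⇒ b_1 = 27 − 8 − 18 = 1; ∂_2 has invariant factor(s) [2] giving torsion. So H_1 ≅ Z × Z/2.
rank ∂_2 = 18, rank ∂_3 = 0 ⇒ b_2 = 18 − 18 − 0 = 0. So H_2 ≅ 0.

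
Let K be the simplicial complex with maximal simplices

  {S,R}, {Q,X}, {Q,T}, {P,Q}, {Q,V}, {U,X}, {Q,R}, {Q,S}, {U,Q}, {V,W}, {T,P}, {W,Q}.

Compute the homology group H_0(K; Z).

Order the vertices as P < Q < R < S < T < U < V < W < X. Listing each simplex with vertices in this order, K has dimension 1 with simplices:

  0-simplices (9): P, Q, R, S, T, U, V, W, X
  1-simplices (12): PQ, PT, QR, QS, QT, QU, QV, QW, QX, RS, UX, VW

so the chain groups are C_0 ≅ Z^9, C_1 ≅ Z^12.

The boundary map ∂_1: C_1 → C_0 maps an edge to its endpoints' difference, ∂[p,q] = q − p. For instance
  ∂QU = U − Q.
The resulting 9×12 matrix has rank 8, and its Smith normal form has invariant factors (1,1,1,1,1,1,1,1).

From H_k ≅ ker(∂_k) / im(∂_{k+1}) we obtain:

  H_0: rank C_0 − rank ∂_1 = 9 − 8 = 1, and the invariant factors of ∂_1 are all 1, so H_0 ≅ Z.

(K is a triangulation of a wedge of 4 circles.)

H_0 = Z.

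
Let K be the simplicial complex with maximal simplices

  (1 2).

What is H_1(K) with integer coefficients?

We work with the vertex ordering 1 < 2. The simplices of K, each written with vertices in increasing order, are:

  0-simplices (2): [1], [2]
  1-simplices (1): [1,2]

Hence C_0 ≅ Z^2, C_1 ≅ Z^1.

∂_1: C_1 → C_0 is given by ∂[p,q] = [q] − [p].
As a 2×1 matrix over Z this has rank 1, with invariant factors (1).

Computing H_k = (kernel of ∂_k) / (image of ∂_{k+1}):

  H_1: rank ker ∂_1 − rank ∂_2 = (1 − 1) − 0 = 0, and there is no ∂_2, so H_1 = 0.

(K is a triangulation of the 1-simplex.)

H_1 ≅ 0.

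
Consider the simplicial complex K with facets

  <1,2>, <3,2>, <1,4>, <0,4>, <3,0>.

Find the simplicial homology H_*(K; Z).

H_0 ≅ Z,  H_1 ≅ Z.

Order the vertices as 0 < 1 < 2 < 3 < 4. Listing each simplex with vertices in this order, K has dimension 1 with simplices:

  0-simplices (5): [0], [1], [2], [3], [4]
  1-simplices (5): [0,3], [0,4], [1,2], [1,4], [2,3]

so the chain groups are C_0 ≅ Z^5, C_1 ≅ Z^5.

Boundary ∂_1: C_1 → C_0 is given by ∂[p,q] = [q] − [p]. For instance
  ∂[1,4] = [4] − [1].
The resulting 5×5 matrix has rank 4, and its Smith normal form has invariant factors (1,1,1,1).

Now H_k = ker ∂_k / im ∂_{k+1}, so:

  H_0: rank C_0 − rank ∂_1 = 5 − 4 = 1, and the invariant factors of ∂_1 are all 1, so H_0 = Z.
  H_1: rank ker ∂_1 − rank ∂_2 = (5 − 4) − 0 = 1, and there is no ∂_2, so H_1 = Z.

As a check, the Euler characteristic is 5 − 5 = 0, which agrees with 1 − 1 = 0.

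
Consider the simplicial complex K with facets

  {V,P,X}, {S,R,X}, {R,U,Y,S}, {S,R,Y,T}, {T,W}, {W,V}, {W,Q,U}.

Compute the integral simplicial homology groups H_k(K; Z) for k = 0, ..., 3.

H_0 = Z,  H_1 = Z^2,  H_2 = 0,  H_3 = 0.

Take the total order P < Q < R < S < T < U < V < W < X < Y on the vertex set. Then K (dimension 3) consists of the simplices:

  0-simplices (10): P, Q, R, S, T, U, V, W, X, Y
  1-simplices (19): PV, PX, QU, QW, RS, RT, RU, RX, RY, ST, SU, SX, SY, TW, TY, UW, UY, VW, VX
  2-simplices (10): PVX, QUW, RST, RSU, RSX, RSY, RTY, RUY, STY, SUY
  3-simplices (2): RSTY, RSUY

giving chain groups C_0 ≅ Z^10, C_1 ≅ Z^19, C_2 ≅ Z^10, C_3 ≅ Z^2.

The boundary map ∂_1: C_1 → C_0 sends each edge [p,q] (with p < q) to q − p. For instance
  ∂SY = Y − S.
The 10×19 boundary matrix has rank 9 and Smith normal form diag(1,1,1,1,1,1,1,1,1).

Boundary ∂_2: C_2 → C_1 maps a triangle to the signed sum of its edges. For instance
  ∂RSX = SX − RX + RS,
  ∂RTY = TY − RY + RT.
As a 19×10 matrix over Z this has rank 8, with invariant factors (1,1,1,1,1,1,1,1).

The boundary map ∂_3: C_3 → C_2 sends each 3-simplex σ to the alternating sum Σ_i (−1)^i (σ with its i-th vertex removed). For instance
  ∂RSTY = STY − RTY + RSY − RST,
  ∂RSUY = SUY − RUY + RSY − RSU.
The 10×2 boundary matrix has rank 2 and Smith normal form diag(1,1).

Now H_k = ker ∂_k / im ∂_{k+1}, so:

  H_0: rank C_0 − rank ∂_1 = 10 − 9 = 1, and the invariant factors of ∂_1 are all 1, so H_0 = Z.
  H_1: rank ker ∂_1 − rank ∂_2 = (19 − 9) − 8 = 2, and the invariant factors of ∂_2 are all 1, so H_1 = Z^2.
  H_2: rank ker ∂_2 − rank ∂_3 = (10 − 8) − 2 = 0, and the invariant factors of ∂_3 are all 1, so H_2 = 0.
  H_3: rank ker ∂_3 − rank ∂_4 = (2 − 2) − 0 = 0, and there is no ∂_4, so H_3 = 0.

As a check, the Euler characteristic is 10 − 19 + 10 − 2 = -1, which agrees with 1 − 2 + 0 − 0 = -1.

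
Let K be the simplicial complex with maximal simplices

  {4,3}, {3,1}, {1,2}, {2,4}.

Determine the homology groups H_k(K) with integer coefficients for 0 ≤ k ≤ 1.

Order the vertices as 1 < 2 < 3 < 4. Listing each simplex with vertices in this order, K has dimension 1 with simplices:

  0-simplices (4): [1], [2], [3], [4]
  1-simplices (4): [1,2], [1,3], [2,4], [3,4]

Hence C_0 ≅ Z^4, C_1 ≅ Z^4.

The boundary map ∂_1: C_1 → C_0 is given by ∂[p,q] = [q] − [p].
As a 4×4 matrix over Z this has rank 3, with invariant factors (1,1,1).

Now H_k = ker ∂_k / im ∂_{k+1}, so:

  H_0: rank C_0 − rank ∂_1 = 4 − 3 = 1, and the invariant factors of ∂_1 are all 1, so H_0 = Z.
  H_1: rank ker ∂_1 − rank ∂_2 = (4 − 3) − 0 = 1, and there is no ∂_2, so H_1 = Z.

As a check, the Euler characteristic is 4 − 4 = 0, which agrees with 1 − 1 = 0.

H_0 ≅ Z,  H_1 ≅ Z.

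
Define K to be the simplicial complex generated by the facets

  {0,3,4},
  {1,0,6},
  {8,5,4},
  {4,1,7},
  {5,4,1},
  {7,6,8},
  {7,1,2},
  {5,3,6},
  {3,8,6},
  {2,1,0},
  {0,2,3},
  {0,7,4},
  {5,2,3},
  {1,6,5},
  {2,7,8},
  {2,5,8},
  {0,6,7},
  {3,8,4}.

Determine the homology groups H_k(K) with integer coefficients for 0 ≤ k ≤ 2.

H_0 ≅ Z,  H_1 ≅ Z × Z/2,  H_2 = 0.

We work with the vertex ordering 0 < 1 < 2 < 3 < 4 < 5 < 6 < 7 < 8. The simplices of K, each written with vertices in increasing order, are:

  0-simplices (9): [0], [1], [2], [3], [4], [5], [6], [7], [8]
  1-simplices (27): (27 of them)
  2-simplices (18): [0,1,2], [0,1,6], [0,2,3], [0,3,4], [0,4,7], [0,6,7], [1,2,7], [1,4,5], [1,4,7], [1,5,6], [2,3,5], [2,5,8], [2,7,8], [3,4,8], [3,5,6], [3,6,8], [4,5,8], [6,7,8]

Hence C_0 ≅ Z^9, C_1 ≅ Z^27, C_2 ≅ Z^18.

∂_1: C_1 → C_0 is given by ∂[p,q] = [q] − [p].
As a 9×27 matrix over Z this has rank 8, with invariant factors (1,1,1,1,1,1,1,1).

Boundary ∂_2: C_2 → C_1 sends each 2-simplex [p,q,r] to [q,r] − [p,r] + [p,q]. For instance
  ∂[3,6,8] = [6,8] − [3,8] + [3,6],
  ∂[1,5,6] = [5,6] − [1,6] + [1,5].
This gives a 27×18 integer matrix of rank 18; reducing to Smith normal form yields diagonal entries (1,1,1,1,1,1,1,1,1,1,1,1,1,1,1,1,1,2).

From H_k ≅ ker(∂_k) / im(∂_{k+1}) we obtain:

  H_0: rank C_0 − rank ∂_1 = 9 − 8 = 1, and the invariant factors of ∂_1 are all 1, so H_0 ≅ Z.
  H_1: rank ker ∂_1 − rank ∂_2 = (27 − 8) − 18 = 1, and ∂_2 has invariant factor 2 > 1, so H_1 ≅ Z × Z/2.
  H_2: rank ker ∂_2 − rank ∂_3 = (18 − 18) − 0 = 0, and there is no ∂_3, so H_2 ≅ 0.

As a check, the Euler characteristic is 9 − 27 + 18 = 0, which agrees with 1 − 1 + 0 = 0.
(K is a triangulation of the Klein bottle.)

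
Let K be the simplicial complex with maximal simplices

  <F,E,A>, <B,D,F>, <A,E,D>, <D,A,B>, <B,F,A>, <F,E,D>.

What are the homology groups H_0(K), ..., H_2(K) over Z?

H_0 = Z,  H_1 = 0,  H_2 = Z.

We work with the vertex ordering A < B < D < E < F. The simplices of K, each written with vertices in increasing order, are:

  0-simplices (5): A, B, D, E, F
  1-simplices (9): AB, AD, AE, AF, BD, BF, DE, DF, EF
  2-simplices (6): ABD, ABF, ADE, AEF, BDF, DEF

so the chain groups are C_0 ≅ Z^5, C_1 ≅ Z^9, C_2 ≅ Z^6.

∂_1: C_1 → C_0 is given by ∂[p,q] = [q] − [p].
The 5×9 boundary matrix has rank 4 and Smith normal form diag(1,1,1,1).

Boundary ∂_2: C_2 → C_1 maps a triangle to the signed sum of its edges. For instance
  ∂BDF = DF − BF + BD,
  ∂ABF = BF − AF + AB.
As a 9×6 matrix over Z this has rank 5, with invariant factors (1,1,1,1,1).

Computing H_k = (kernel of ∂_k) / (image of ∂_{k+1}):

  H_0: rank C_0 − rank ∂_1 = 5 − 4 = 1, and the invariant factors of ∂_1 are all 1, so H_0 = Z.
  H_1: rank ker ∂_1 − rank ∂_2 = (9 − 4) − 5 = 0, and the invariant factors of ∂_2 are all 1, so H_1 = 0.
  H_2: rank ker ∂_2 − rank ∂_3 = (6 − 5) − 0 = 1, and there is no ∂_3, so H_2 = Z.

As a check, the Euler characteristic is 5 − 9 + 6 = 2, which agrees with 1 − 0 + 1 = 2.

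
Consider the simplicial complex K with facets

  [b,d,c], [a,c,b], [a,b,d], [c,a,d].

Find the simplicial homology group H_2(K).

H_2 = Z.

Take the total order a < b < c < d on the vertex set. Then K (dimension 2) consists of the simplices:

  0-simplices (4): a, b, c, d
  1-simplices (6): ab, ac, ad, bc, bd, cd
  2-simplices (4): abc, abd, acd, bcd

giving chain groups C_0 ≅ Z^4, C_1 ≅ Z^6, C_2 ≅ Z^4.

∂_1: C_1 → C_0 is given by ∂[p,q] = [q] − [p]. For instance
  ∂bd = d − b.
The 4×6 boundary matrix has rank 3 and Smith normal form diag(1,1,1).

Boundary ∂_2: C_2 → C_1 sends each 2-simplex [p,q,r] to [q,r] − [p,r] + [p,q]. For instance
  ∂abc = bc − ac + ab,
  ∂abd = bd − ad + ab.
The 6×4 boundary matrix has rank 3 and Smith normal form diag(1,1,1).

Now H_k = ker ∂_k / im ∂_{k+1}, so:

  H_2: rank ker ∂_2 − rank ∂_3 = (4 − 3) − 0 = 1, and there is no ∂_3, so H_2 = Z.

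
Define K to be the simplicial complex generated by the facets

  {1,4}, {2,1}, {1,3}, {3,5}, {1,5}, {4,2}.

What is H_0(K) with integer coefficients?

H_0 = Z.

Fix the vertex order 1 < 2 < 3 < 4 < 5 and write every simplex with vertices in increasing order. Then dim K = 1 and the simplices of K are:

  0-simplices (5): [1], [2], [3], [4], [5]
  1-simplices (6): [1,2], [1,3], [1,4], [1,5], [2,4], [3,5]

so the chain groups are C_0 ≅ Z^5, C_1 ≅ Z^6.

Boundary ∂_1: C_1 → C_0 is given by ∂[p,q] = [q] − [p]. For instance
  ∂[3,5] = [5] − [3].
This gives a 5×6 integer matrix of rank 4; reducing to Smith normal form yields diagonal entries (1,1,1,1).

From H_k ≅ ker(∂_k) / im(∂_{k+1}) we obtain:

  H_0: rank C_0 − rank ∂_1 = 5 − 4 = 1, and the invariant factors of ∂_1 are all 1, so H_0 = Z.

(K is a triangulation of a wedge of 2 circles.)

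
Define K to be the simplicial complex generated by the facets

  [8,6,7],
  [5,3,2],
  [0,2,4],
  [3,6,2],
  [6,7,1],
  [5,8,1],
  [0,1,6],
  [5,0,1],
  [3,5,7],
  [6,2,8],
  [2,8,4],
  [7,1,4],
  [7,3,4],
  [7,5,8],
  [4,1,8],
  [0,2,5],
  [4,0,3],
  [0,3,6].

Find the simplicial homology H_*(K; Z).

K has 9 vertices, 27 edges, 18 triangles.
rank ∂_0 = 0, rank ∂_1 = 8 ⇒ b_0 = 9 − 0 − 8 = 1; all invariant factors of ∂_1 are 1 so no torsion. So H_0 ≅ Z.
rank ∂_1 = 8, rank ∂_2 = 18 ⇒ b_1 = 27 − 8 − 18 = 1; ∂_2 has invariant factor(s) [2] giving torsion. So H_1 ≅ Z ⊕ Z_2.
rank ∂_2 = 18, rank ∂_3 = 0 ⇒ b_2 = 18 − 18 − 0 = 0. So H_2 ≅ 0.

H_0 ≅ Z,  H_1 ≅ Z ⊕ Z_2,  H_2 = 0.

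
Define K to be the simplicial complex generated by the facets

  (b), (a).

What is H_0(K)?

H_0 = Z^2.

K has 2 vertices.
rank ∂_0 = 0, rank ∂_1 = 0 ⇒ b_0 = 2 − 0 − 0 = 2. So H_0 ≅ Z^2.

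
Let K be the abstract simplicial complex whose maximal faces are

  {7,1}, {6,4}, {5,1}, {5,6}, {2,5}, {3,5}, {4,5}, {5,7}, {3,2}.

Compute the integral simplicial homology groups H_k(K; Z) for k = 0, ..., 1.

Take the total order 1 < 2 < 3 < 4 < 5 < 6 < 7 on the vertex set. Then K (dimension 1) consists of the simplices:

  0-simplices (7): [1], [2], [3], [4], [5], [6], [7]
  1-simplices (9): [1,5], [1,7], [2,3], [2,5], [3,5], [4,5], [4,6], [5,6], [5,7]

so the chain groups are C_0 ≅ Z^7, C_1 ≅ Z^9.

∂_1: C_1 → C_0 is given by ∂[p,q] = [q] − [p]. For instance
  ∂[3,5] = [5] − [3].
The resulting 7×9 matrix has rank 6, and its Smith normal form has invariant factors (1,1,1,1,1,1).

Computing H_k = (kernel of ∂_k) / (image of ∂_{k+1}):

  H_0: rank C_0 − rank ∂_1 = 7 − 6 = 1, and the invariant factors of ∂_1 are all 1, so H_0 = Z.
  H_1: rank ker ∂_1 − rank ∂_2 = (9 − 6) − 0 = 3, and there is no ∂_2, so H_1 = Z^3.

H_0 = Z,  H_1 = Z^3.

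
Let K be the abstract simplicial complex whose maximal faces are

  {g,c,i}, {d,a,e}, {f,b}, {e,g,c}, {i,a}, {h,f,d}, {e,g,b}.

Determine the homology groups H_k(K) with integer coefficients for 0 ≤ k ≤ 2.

Order the vertices as a < b < c < d < e < f < g < h < i. Listing each simplex with vertices in this order, K has dimension 2 with simplices:

  0-simplices (9): a, b, c, d, e, f, g, h, i
  1-simplices (15): ad, ae, ai, be, bf, bg, ce, cg, ci, de, df, dh, eg, fh, gi
  2-simplices (5): ade, beg, ceg, cgi, dfh

Hence C_0 ≅ Z^9, C_1 ≅ Z^15, C_2 ≅ Z^5.

Boundary ∂_1: C_1 → C_0 is given by ∂[p,q] = [q] − [p].
The 9×15 boundary matrix has rank 8 and Smith normal form diag(1,1,1,1,1,1,1,1).

Boundary ∂_2: C_2 → C_1 maps a triangle to the signed sum of its edges. For instance
  ∂dfh = fh − dh + df,
  ∂ade = de − ae + ad.
This gives a 15×5 integer matrix of rank 5; reducing to Smith normal form yields diagonal entries (1,1,1,1,1).

From H_k ≅ ker(∂_k) / im(∂_{k+1}) we obtain:

  H_0: rank C_0 − rank ∂_1 = 9 − 8 = 1, and the invariant factors of ∂_1 are all 1, so H_0 ≅ Z.
  H_1: rank ker ∂_1 − rank ∂_2 = (15 − 8) − 5 = 2, and the invariant factors of ∂_2 are all 1, so H_1 ≅ Z^2.
  H_2: rank ker ∂_2 − rank ∂_3 = (5 − 5) − 0 = 0, and there is no ∂_3, so H_2 ≅ 0.

As a check, the Euler characteristic is 9 − 15 + 5 = -1, which agrees with 1 − 2 + 0 = -1.

H_0 = Z,  H_1 = Z^2,  H_2 = 0.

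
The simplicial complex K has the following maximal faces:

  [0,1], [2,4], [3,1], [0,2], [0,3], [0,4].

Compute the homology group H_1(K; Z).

H_1 ≅ Z^2.

Fix the vertex order 0 < 1 < 2 < 3 < 4 and write every simplex with vertices in increasing order. Then dim K = 1 and the simplices of K are:

  0-simplices (5): [0], [1], [2], [3], [4]
  1-simplices (6): [0,1], [0,2], [0,3], [0,4], [1,3], [2,4]

Hence C_0 ≅ Z^5, C_1 ≅ Z^6.

The boundary map ∂_1: C_1 → C_0 sends each edge [p,q] (with p < q) to q − p.
As a 5×6 matrix over Z this has rank 4, with invariant factors (1,1,1,1).

Reading off H_k = ker ∂_k / im ∂_{k+1}:

  H_1: rank ker ∂_1 − rank ∂_2 = (6 − 4) − 0 = 2, and there is no ∂_2, so H_1 = Z^2.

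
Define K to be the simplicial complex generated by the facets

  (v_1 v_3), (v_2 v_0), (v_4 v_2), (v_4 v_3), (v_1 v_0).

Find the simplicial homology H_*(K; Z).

H_0 = Z,  H_1 = Z.

Fix the vertex order v_0 < v_1 < v_2 < v_3 < v_4 and write every simplex with vertices in increasing order. Then dim K = 1 and the simplices of K are:

  0-simplices (5): [v_0], [v_1], [v_2], [v_3], [v_4]
  1-simplices (5): [v_0,v_1], [v_0,v_2], [v_1,v_3], [v_2,v_4], [v_3,v_4]

giving chain groups C_0 ≅ Z^5, C_1 ≅ Z^5.

∂_1: C_1 → C_0 sends each edge [p,q] (with p < q) to q − p.
The 5×5 boundary matrix has rank 4 and Smith normal form diag(1,1,1,1).

Now H_k = ker ∂_k / im ∂_{k+1}, so:

  H_0: rank C_0 − rank ∂_1 = 5 − 4 = 1, and the invariant factors of ∂_1 are all 1, so H_0 = Z.
  H_1: rank ker ∂_1 − rank ∂_2 = (5 − 4) − 0 = 1, and there is no ∂_2, so H_1 = Z.

As a check, the Euler characteristic is 5 − 5 = 0, which agrees with 1 − 1 = 0.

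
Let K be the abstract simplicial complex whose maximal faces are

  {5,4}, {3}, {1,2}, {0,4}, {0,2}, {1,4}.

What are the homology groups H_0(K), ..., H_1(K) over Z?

Order the vertices as 0 < 1 < 2 < 3 < 4 < 5. Listing each simplex with vertices in this order, K has dimension 1 with simplices:

  0-simplices (6): [0], [1], [2], [3], [4], [5]
  1-simplices (5): [0,2], [0,4], [1,2], [1,4], [4,5]

giving chain groups C_0 ≅ Z^6, C_1 ≅ Z^5.

The boundary map ∂_1: C_1 → C_0 sends each edge [p,q] (with p < q) to q − p.
As a 6×5 matrix over Z this has rank 4, with invariant factors (1,1,1,1).

Now H_k = ker ∂_k / im ∂_{k+1}, so:

  H_0: rank C_0 − rank ∂_1 = 6 − 4 = 2, and the invariant factors of ∂_1 are all 1, so H_0 = Z^2.
  H_1: rank ker ∂_1 − rank ∂_2 = (5 − 4) − 0 = 1, and there is no ∂_2, so H_1 = Z.

As a check, the Euler characteristic is 6 − 5 = 1, which agrees with 2 − 1 = 1.

H_0 ≅ Z^2,  H_1 ≅ Z.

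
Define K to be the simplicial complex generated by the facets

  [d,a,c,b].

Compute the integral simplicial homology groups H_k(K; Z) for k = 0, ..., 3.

H_0 = Z,  H_1 = 0,  H_2 = 0,  H_3 = 0.

We work with the vertex ordering a < b < c < d. The simplices of K, each written with vertices in increasing order, are:

  0-simplices (4): a, b, c, d
  1-simplices (6): ab, ac, ad, bc, bd, cd
  2-simplices (4): abc, abd, acd, bcd
  3-simplices (1): abcd

so the chain groups are C_0 ≅ Z^4, C_1 ≅ Z^6, C_2 ≅ Z^4, C_3 ≅ Z^1.

The boundary map ∂_1: C_1 → C_0 maps an edge to its endpoints' difference, ∂[p,q] = q − p.
This gives a 4×6 integer matrix of rank 3; reducing to Smith normal form yields diagonal entries (1,1,1).

Boundary ∂_2: C_2 → C_1 acts by ∂[p,q,r] = [q,r] − [p,r] + [p,q]. For instance
  ∂acd = cd − ad + ac,
  ∂abc = bc − ac + ab.
The 6×4 boundary matrix has rank 3 and Smith normal form diag(1,1,1).

∂_3: C_3 → C_2 sends each 3-simplex σ to the alternating sum Σ_i (−1)^i (σ with its i-th vertex removed). For instance
  ∂abcd = bcd − acd + abd − abc.
This gives a 4×1 integer matrix of rank 1; reducing to Smith normal form yields diagonal entries (1).

From H_k ≅ ker(∂_k) / im(∂_{k+1}) we obtain:

  H_0: rank C_0 − rank ∂_1 = 4 − 3 = 1, and the invariant factors of ∂_1 are all 1, so H_0 ≅ Z.
  H_1: rank ker ∂_1 − rank ∂_2 = (6 − 3) − 3 = 0, and the invariant factors of ∂_2 are all 1, so H_1 ≅ 0.
  H_2: rank ker ∂_2 − rank ∂_3 = (4 − 3) − 1 = 0, and the invariant factors of ∂_3 are all 1, so H_2 ≅ 0.
  H_3: rank ker ∂_3 − rank ∂_4 = (1 − 1) − 0 = 0, and there is no ∂_4, so H_3 ≅ 0.

As a check, the Euler characteristic is 4 − 6 + 4 − 1 = 1, which agrees with 1 − 0 + 0 − 0 = 1.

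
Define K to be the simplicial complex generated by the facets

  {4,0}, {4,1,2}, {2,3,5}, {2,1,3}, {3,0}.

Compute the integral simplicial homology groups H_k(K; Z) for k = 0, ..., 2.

Order the vertices as 0 < 1 < 2 < 3 < 4 < 5. Listing each simplex with vertices in this order, K has dimension 2 with simplices:

  0-simplices (6): [0], [1], [2], [3], [4], [5]
  1-simplices (9): [0,3], [0,4], [1,2], [1,3], [1,4], [2,3], [2,4], [2,5], [3,5]
  2-simplices (3): [1,2,3], [1,2,4], [2,3,5]

giving chain groups C_0 ≅ Z^6, C_1 ≅ Z^9, C_2 ≅ Z^3.

The boundary map ∂_1: C_1 → C_0 is given by ∂[p,q] = [q] − [p]. For instance
  ∂[0,3] = [3] − [0].
The 6×9 boundary matrix has rank 5 and Smith normal form diag(1,1,1,1,1).

The boundary map ∂_2: C_2 → C_1 acts by ∂[p,q,r] = [q,r] − [p,r] + [p,q]. For instance
  ∂[2,3,5] = [3,5] − [2,5] + [2,3],
  ∂[1,2,4] = [2,4] − [1,4] + [1,2].
This gives a 9×3 integer matrix of rank 3; reducing to Smith normal form yields diagonal entries (1,1,1).

Reading off H_k = ker ∂_k / im ∂_{k+1}:

  H_0: rank C_0 − rank ∂_1 = 6 − 5 = 1, and the invariant factors of ∂_1 are all 1, so H_0 ≅ Z.
  H_1: rank ker ∂_1 − rank ∂_2 = (9 − 5) − 3 = 1, and the invariant factors of ∂_2 are all 1, so H_1 ≅ Z.
  H_2: rank ker ∂_2 − rank ∂_3 = (3 − 3) − 0 = 0, and there is no ∂_3, so H_2 ≅ 0.

H_0 ≅ Z,  H_1 ≅ Z,  H_2 = 0.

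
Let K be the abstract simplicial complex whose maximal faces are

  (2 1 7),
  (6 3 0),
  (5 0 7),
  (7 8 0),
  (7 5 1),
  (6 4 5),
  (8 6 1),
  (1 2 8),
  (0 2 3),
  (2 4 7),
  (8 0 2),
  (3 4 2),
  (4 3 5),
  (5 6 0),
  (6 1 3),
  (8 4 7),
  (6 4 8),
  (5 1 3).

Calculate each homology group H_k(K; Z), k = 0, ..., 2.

H_0 ≅ Z,  H_1 ≅ Z ⊕ Z/2Z,  H_2 = 0.

We work with the vertex ordering 0 < 1 < 2 < 3 < 4 < 5 < 6 < 7 < 8. The simplices of K, each written with vertices in increasing order, are:

  0-simplices (9): [0], [1], [2], [3], [4], [5], [6], [7], [8]
  1-simplices (27): (27 of them)
  2-simplices (18): [0,2,3], [0,2,8], [0,3,6], [0,5,6], [0,5,7], [0,7,8], [1,2,7], [1,2,8], [1,3,5], [1,3,6], [1,5,7], [1,6,8], [2,3,4], [2,4,7], [3,4,5], [4,5,6], [4,6,8], [4,7,8]

so the chain groups are C_0 ≅ Z^9, C_1 ≅ Z^27, C_2 ≅ Z^18.

Boundary ∂_1: C_1 → C_0 sends each edge [p,q] (with p < q) to q − p.
This gives a 9×27 integer matrix of rank 8; reducing to Smith normal form yields diagonal entries (1,1,1,1,1,1,1,1).

Boundary ∂_2: C_2 → C_1 sends each 2-simplex [p,q,r] to [q,r] − [p,r] + [p,q]. For instance
  ∂[4,6,8] = [6,8] − [4,8] + [4,6],
  ∂[4,7,8] = [7,8] − [4,8] + [4,7].
As a 27×18 matrix over Z this has rank 18, with invariant factors (1,1,1,1,1,1,1,1,1,1,1,1,1,1,1,1,1,2).

From H_k ≅ ker(∂_k) / im(∂_{k+1}) we obtain:

  H_0: rank C_0 − rank ∂_1 = 9 − 8 = 1, and the invariant factors of ∂_1 are all 1, so H_0 = Z.
  H_1: rank ker ∂_1 − rank ∂_2 = (27 − 8) − 18 = 1, and ∂_2 has invariant factor 2 > 1, so H_1 = Z ⊕ Z/2Z.
  H_2: rank ker ∂_2 − rank ∂_3 = (18 − 18) − 0 = 0, and there is no ∂_3, so H_2 = 0.

(K is a triangulation of the Klein bottle.)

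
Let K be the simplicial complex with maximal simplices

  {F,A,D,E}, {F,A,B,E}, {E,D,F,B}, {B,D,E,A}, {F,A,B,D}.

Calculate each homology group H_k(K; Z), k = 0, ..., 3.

Take the total order A < B < D < E < F on the vertex set. Then K (dimension 3) consists of the simplices:

  0-simplices (5): A, B, D, E, F
  1-simplices (10): AB, AD, AE, AF, BD, BE, BF, DE, DF, EF
  2-simplices (10): ABD, ABE, ABF, ADE, ADF, AEF, BDE, BDF, BEF, DEF
  3-simplices (5): ABDE, ABDF, ABEF, ADEF, BDEF

Hence C_0 ≅ Z^5, C_1 ≅ Z^10, C_2 ≅ Z^10, C_3 ≅ Z^5.

Boundary ∂_1: C_1 → C_0 sends each edge [p,q] (with p < q) to q − p.
The 5×10 boundary matrix has rank 4 and Smith normal form diag(1,1,1,1).

Boundary ∂_2: C_2 → C_1 sends each 2-simplex [p,q,r] to [q,r] − [p,r] + [p,q]. For instance
  ∂BDE = DE − BE + BD,
  ∂DEF = EF − DF + DE.
As a 10×10 matrix over Z this has rank 6, with invariant factors (1,1,1,1,1,1).

∂_3: C_3 → C_2 sends each 3-simplex σ to the alternating sum Σ_i (−1)^i (σ with its i-th vertex removed). For instance
  ∂BDEF = DEF − BEF + BDF − BDE,
  ∂ABEF = BEF − AEF + ABF − ABE.
The 10×5 boundary matrix has rank 4 and Smith normal form diag(1,1,1,1).

Computing H_k = (kernel of ∂_k) / (image of ∂_{k+1}):

  H_0: rank C_0 − rank ∂_1 = 5 − 4 = 1, and the invariant factors of ∂_1 are all 1, so H_0 ≅ Z.
  H_1: rank ker ∂_1 − rank ∂_2 = (10 − 4) − 6 = 0, and the invariant factors of ∂_2 are all 1, so H_1 ≅ 0.
  H_2: rank ker ∂_2 − rank ∂_3 = (10 − 6) − 4 = 0, and the invariant factors of ∂_3 are all 1, so H_2 ≅ 0.
  H_3: rank ker ∂_3 − rank ∂_4 = (5 − 4) − 0 = 1, and there is no ∂_4, so H_3 ≅ Z.

As a check, the Euler characteristic is 5 − 10 + 10 − 5 = 0, which agrees with 1 − 0 + 0 − 1 = 0.

H_0 = Z,  H_1 = 0,  H_2 = 0,  H_3 = Z.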